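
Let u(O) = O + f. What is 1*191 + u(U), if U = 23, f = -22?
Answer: 192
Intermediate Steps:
u(O) = -22 + O (u(O) = O - 22 = -22 + O)
1*191 + u(U) = 1*191 + (-22 + 23) = 191 + 1 = 192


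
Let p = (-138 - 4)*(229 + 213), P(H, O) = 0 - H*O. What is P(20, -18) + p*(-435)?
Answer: 27302700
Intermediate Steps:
P(H, O) = -H*O (P(H, O) = 0 - H*O = -H*O)
p = -62764 (p = -142*442 = -62764)
P(20, -18) + p*(-435) = -1*20*(-18) - 62764*(-435) = 360 + 27302340 = 27302700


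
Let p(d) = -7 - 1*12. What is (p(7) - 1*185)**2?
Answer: 41616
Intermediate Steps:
p(d) = -19 (p(d) = -7 - 12 = -19)
(p(7) - 1*185)**2 = (-19 - 1*185)**2 = (-19 - 185)**2 = (-204)**2 = 41616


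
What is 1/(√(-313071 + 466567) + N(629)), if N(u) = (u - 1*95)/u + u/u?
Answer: -731527/60727958367 + 791282*√38374/60727958367 ≈ 0.0025404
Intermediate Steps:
N(u) = 1 + (-95 + u)/u (N(u) = (u - 95)/u + 1 = (-95 + u)/u + 1 = 1 + (-95 + u)/u)
1/(√(-313071 + 466567) + N(629)) = 1/(√(-313071 + 466567) + (2 - 95/629)) = 1/(√153496 + (2 - 95*1/629)) = 1/(2*√38374 + (2 - 95/629)) = 1/(2*√38374 + 1163/629) = 1/(1163/629 + 2*√38374)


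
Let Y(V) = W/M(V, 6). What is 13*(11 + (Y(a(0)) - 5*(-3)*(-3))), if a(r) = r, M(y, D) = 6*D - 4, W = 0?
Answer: -442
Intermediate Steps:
M(y, D) = -4 + 6*D
Y(V) = 0 (Y(V) = 0/(-4 + 6*6) = 0/(-4 + 36) = 0/32 = 0*(1/32) = 0)
13*(11 + (Y(a(0)) - 5*(-3)*(-3))) = 13*(11 + (0 - 5*(-3)*(-3))) = 13*(11 + (0 - (-15)*(-3))) = 13*(11 + (0 - 1*45)) = 13*(11 + (0 - 45)) = 13*(11 - 45) = 13*(-34) = -442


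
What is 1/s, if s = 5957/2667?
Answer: 381/851 ≈ 0.44771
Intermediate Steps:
s = 851/381 (s = 5957*(1/2667) = 851/381 ≈ 2.2336)
1/s = 1/(851/381) = 381/851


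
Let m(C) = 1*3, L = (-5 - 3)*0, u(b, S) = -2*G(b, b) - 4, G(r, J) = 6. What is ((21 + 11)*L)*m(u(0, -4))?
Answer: 0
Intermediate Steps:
u(b, S) = -16 (u(b, S) = -2*6 - 4 = -12 - 4 = -16)
L = 0 (L = -8*0 = 0)
m(C) = 3
((21 + 11)*L)*m(u(0, -4)) = ((21 + 11)*0)*3 = (32*0)*3 = 0*3 = 0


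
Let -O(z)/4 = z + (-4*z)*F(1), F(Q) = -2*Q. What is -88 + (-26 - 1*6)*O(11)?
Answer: 12584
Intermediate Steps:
O(z) = -36*z (O(z) = -4*(z + (-4*z)*(-2*1)) = -4*(z - 4*z*(-2)) = -4*(z + 8*z) = -36*z)
-88 + (-26 - 1*6)*O(11) = -88 + (-26 - 1*6)*(-36*11) = -88 + (-26 - 6)*(-396) = -88 - 32*(-396) = -88 + 12672 = 12584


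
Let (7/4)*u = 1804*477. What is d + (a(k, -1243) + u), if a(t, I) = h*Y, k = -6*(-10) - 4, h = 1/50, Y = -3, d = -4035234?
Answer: -1240230321/350 ≈ -3.5435e+6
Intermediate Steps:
h = 1/50 ≈ 0.020000
k = 56 (k = 60 - 4 = 56)
a(t, I) = -3/50 (a(t, I) = (1/50)*(-3) = -3/50)
u = 3442032/7 (u = 4*(1804*477)/7 = (4/7)*860508 = 3442032/7 ≈ 4.9172e+5)
d + (a(k, -1243) + u) = -4035234 + (-3/50 + 3442032/7) = -4035234 + 172101579/350 = -1240230321/350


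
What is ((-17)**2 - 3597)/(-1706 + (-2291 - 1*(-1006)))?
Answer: 3308/2991 ≈ 1.1060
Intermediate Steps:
((-17)**2 - 3597)/(-1706 + (-2291 - 1*(-1006))) = (289 - 3597)/(-1706 + (-2291 + 1006)) = -3308/(-1706 - 1285) = -3308/(-2991) = -3308*(-1/2991) = 3308/2991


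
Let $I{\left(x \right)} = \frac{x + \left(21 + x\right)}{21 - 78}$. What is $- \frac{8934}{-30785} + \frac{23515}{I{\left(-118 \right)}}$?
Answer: $\frac{8252949897}{1323755} \approx 6234.5$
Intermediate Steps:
$I{\left(x \right)} = - \frac{7}{19} - \frac{2 x}{57}$ ($I{\left(x \right)} = \frac{21 + 2 x}{-57} = \left(21 + 2 x\right) \left(- \frac{1}{57}\right) = - \frac{7}{19} - \frac{2 x}{57}$)
$- \frac{8934}{-30785} + \frac{23515}{I{\left(-118 \right)}} = - \frac{8934}{-30785} + \frac{23515}{- \frac{7}{19} - - \frac{236}{57}} = \left(-8934\right) \left(- \frac{1}{30785}\right) + \frac{23515}{- \frac{7}{19} + \frac{236}{57}} = \frac{8934}{30785} + \frac{23515}{\frac{215}{57}} = \frac{8934}{30785} + 23515 \cdot \frac{57}{215} = \frac{8934}{30785} + \frac{268071}{43} = \frac{8252949897}{1323755}$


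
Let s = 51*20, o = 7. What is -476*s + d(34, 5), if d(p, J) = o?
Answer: -485513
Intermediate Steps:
d(p, J) = 7
s = 1020
-476*s + d(34, 5) = -476*1020 + 7 = -485520 + 7 = -485513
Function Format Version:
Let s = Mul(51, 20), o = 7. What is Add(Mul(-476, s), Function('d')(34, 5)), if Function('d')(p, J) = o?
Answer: -485513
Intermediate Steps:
Function('d')(p, J) = 7
s = 1020
Add(Mul(-476, s), Function('d')(34, 5)) = Add(Mul(-476, 1020), 7) = Add(-485520, 7) = -485513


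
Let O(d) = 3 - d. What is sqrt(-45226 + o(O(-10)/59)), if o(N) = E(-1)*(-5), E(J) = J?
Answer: I*sqrt(45221) ≈ 212.65*I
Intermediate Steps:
o(N) = 5 (o(N) = -1*(-5) = 5)
sqrt(-45226 + o(O(-10)/59)) = sqrt(-45226 + 5) = sqrt(-45221) = I*sqrt(45221)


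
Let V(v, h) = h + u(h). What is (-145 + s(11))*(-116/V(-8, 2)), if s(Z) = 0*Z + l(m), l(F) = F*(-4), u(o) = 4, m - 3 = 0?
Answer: 9106/3 ≈ 3035.3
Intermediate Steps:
m = 3 (m = 3 + 0 = 3)
V(v, h) = 4 + h (V(v, h) = h + 4 = 4 + h)
l(F) = -4*F
s(Z) = -12 (s(Z) = 0*Z - 4*3 = 0 - 12 = -12)
(-145 + s(11))*(-116/V(-8, 2)) = (-145 - 12)*(-116/(4 + 2)) = -(-18212)/6 = -157*(-58/3) = 9106/3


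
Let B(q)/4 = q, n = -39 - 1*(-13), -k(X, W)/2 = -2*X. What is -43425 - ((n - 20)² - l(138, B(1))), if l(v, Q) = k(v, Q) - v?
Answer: -45127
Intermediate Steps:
k(X, W) = 4*X (k(X, W) = -(-4)*X = 4*X)
n = -26 (n = -39 + 13 = -26)
B(q) = 4*q
l(v, Q) = 3*v (l(v, Q) = 4*v - v = 3*v)
-43425 - ((n - 20)² - l(138, B(1))) = -43425 - ((-26 - 20)² - 3*138) = -43425 - ((-46)² - 1*414) = -43425 - (2116 - 414) = -43425 - 1*1702 = -43425 - 1702 = -45127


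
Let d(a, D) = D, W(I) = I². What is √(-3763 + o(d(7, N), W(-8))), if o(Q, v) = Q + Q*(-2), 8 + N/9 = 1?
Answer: 10*I*√37 ≈ 60.828*I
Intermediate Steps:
N = -63 (N = -72 + 9*1 = -72 + 9 = -63)
o(Q, v) = -Q (o(Q, v) = Q - 2*Q = -Q)
√(-3763 + o(d(7, N), W(-8))) = √(-3763 - 1*(-63)) = √(-3763 + 63) = √(-3700) = 10*I*√37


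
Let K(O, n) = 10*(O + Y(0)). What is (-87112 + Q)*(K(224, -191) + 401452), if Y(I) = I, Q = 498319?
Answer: 166000976244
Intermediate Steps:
K(O, n) = 10*O (K(O, n) = 10*(O + 0) = 10*O)
(-87112 + Q)*(K(224, -191) + 401452) = (-87112 + 498319)*(10*224 + 401452) = 411207*(2240 + 401452) = 411207*403692 = 166000976244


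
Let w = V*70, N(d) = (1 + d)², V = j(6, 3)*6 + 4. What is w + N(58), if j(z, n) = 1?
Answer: 4181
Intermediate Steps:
V = 10 (V = 1*6 + 4 = 6 + 4 = 10)
w = 700 (w = 10*70 = 700)
w + N(58) = 700 + (1 + 58)² = 700 + 59² = 700 + 3481 = 4181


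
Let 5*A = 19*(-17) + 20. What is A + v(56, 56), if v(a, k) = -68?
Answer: -643/5 ≈ -128.60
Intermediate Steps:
A = -303/5 (A = (19*(-17) + 20)/5 = (-323 + 20)/5 = (⅕)*(-303) = -303/5 ≈ -60.600)
A + v(56, 56) = -303/5 - 68 = -643/5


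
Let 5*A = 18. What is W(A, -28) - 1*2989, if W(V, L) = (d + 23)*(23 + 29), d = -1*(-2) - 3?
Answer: -1845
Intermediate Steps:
A = 18/5 (A = (⅕)*18 = 18/5 ≈ 3.6000)
d = -1 (d = 2 - 3 = -1)
W(V, L) = 1144 (W(V, L) = (-1 + 23)*(23 + 29) = 22*52 = 1144)
W(A, -28) - 1*2989 = 1144 - 1*2989 = 1144 - 2989 = -1845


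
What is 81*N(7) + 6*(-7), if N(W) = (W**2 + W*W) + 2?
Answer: 8058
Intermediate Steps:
N(W) = 2 + 2*W**2 (N(W) = (W**2 + W**2) + 2 = 2*W**2 + 2 = 2 + 2*W**2)
81*N(7) + 6*(-7) = 81*(2 + 2*7**2) + 6*(-7) = 81*(2 + 2*49) - 42 = 81*(2 + 98) - 42 = 81*100 - 42 = 8100 - 42 = 8058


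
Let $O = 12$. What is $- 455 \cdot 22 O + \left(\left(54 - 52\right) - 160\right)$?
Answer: $-120278$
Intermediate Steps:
$- 455 \cdot 22 O + \left(\left(54 - 52\right) - 160\right) = - 455 \cdot 22 \cdot 12 + \left(\left(54 - 52\right) - 160\right) = \left(-455\right) 264 + \left(2 - 160\right) = -120120 - 158 = -120278$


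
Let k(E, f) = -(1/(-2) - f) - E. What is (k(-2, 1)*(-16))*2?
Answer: -112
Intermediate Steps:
k(E, f) = 1/2 + f - E (k(E, f) = -(-1/2 - f) - E = (1/2 + f) - E = 1/2 + f - E)
(k(-2, 1)*(-16))*2 = ((1/2 + 1 - 1*(-2))*(-16))*2 = ((1/2 + 1 + 2)*(-16))*2 = ((7/2)*(-16))*2 = -56*2 = -112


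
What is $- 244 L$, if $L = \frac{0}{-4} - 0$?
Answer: $0$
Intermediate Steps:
$L = 0$ ($L = 0 \left(- \frac{1}{4}\right) + 0 = 0 + 0 = 0$)
$- 244 L = \left(-244\right) 0 = 0$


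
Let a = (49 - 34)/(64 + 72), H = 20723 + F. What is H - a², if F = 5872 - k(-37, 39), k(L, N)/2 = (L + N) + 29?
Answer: 490754143/18496 ≈ 26533.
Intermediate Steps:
k(L, N) = 58 + 2*L + 2*N (k(L, N) = 2*((L + N) + 29) = 2*(29 + L + N) = 58 + 2*L + 2*N)
F = 5810 (F = 5872 - (58 + 2*(-37) + 2*39) = 5872 - (58 - 74 + 78) = 5872 - 1*62 = 5872 - 62 = 5810)
H = 26533 (H = 20723 + 5810 = 26533)
a = 15/136 ≈ 0.11029
H - a² = 26533 - (15/136)² = 26533 - 1*225/18496 = 26533 - 225/18496 = 490754143/18496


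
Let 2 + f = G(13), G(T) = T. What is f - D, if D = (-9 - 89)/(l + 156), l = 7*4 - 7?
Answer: 2045/177 ≈ 11.554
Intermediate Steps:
l = 21 (l = 28 - 7 = 21)
f = 11 (f = -2 + 13 = 11)
D = -98/177 (D = (-9 - 89)/(21 + 156) = -98/177 ≈ -0.55367)
f - D = 11 - 1*(-98/177) = 11 + 98/177 = 2045/177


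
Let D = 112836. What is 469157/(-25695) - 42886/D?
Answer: -9006625837/483220170 ≈ -18.639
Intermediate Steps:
469157/(-25695) - 42886/D = 469157/(-25695) - 42886/112836 = 469157*(-1/25695) - 42886*1/112836 = -469157/25695 - 21443/56418 = -9006625837/483220170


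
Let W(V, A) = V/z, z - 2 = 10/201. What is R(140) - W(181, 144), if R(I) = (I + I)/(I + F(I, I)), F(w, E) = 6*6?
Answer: -392981/4532 ≈ -86.713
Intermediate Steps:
F(w, E) = 36
R(I) = 2*I/(36 + I) (R(I) = (I + I)/(I + 36) = (2*I)/(36 + I) = 2*I/(36 + I))
z = 412/201 (z = 2 + 10/201 = 412/201 ≈ 2.0498)
W(V, A) = 201*V/412 (W(V, A) = V/(412/201) = V*(201/412) = 201*V/412)
R(140) - W(181, 144) = 2*140/(36 + 140) - 201*181/412 = 2*140/176 - 1*36381/412 = 2*140*(1/176) - 36381/412 = 35/22 - 36381/412 = -392981/4532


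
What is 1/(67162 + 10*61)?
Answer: 1/67772 ≈ 1.4755e-5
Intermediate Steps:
1/(67162 + 10*61) = 1/(67162 + 610) = 1/67772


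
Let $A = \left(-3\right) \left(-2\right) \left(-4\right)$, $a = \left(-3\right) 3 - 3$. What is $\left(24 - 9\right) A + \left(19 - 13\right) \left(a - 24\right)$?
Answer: $-576$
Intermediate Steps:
$a = -12$ ($a = -9 - 3 = -12$)
$A = -24$ ($A = 6 \left(-4\right) = -24$)
$\left(24 - 9\right) A + \left(19 - 13\right) \left(a - 24\right) = \left(24 - 9\right) \left(-24\right) + \left(19 - 13\right) \left(-12 - 24\right) = \left(24 - 9\right) \left(-24\right) + 6 \left(-36\right) = 15 \left(-24\right) - 216 = -360 - 216 = -576$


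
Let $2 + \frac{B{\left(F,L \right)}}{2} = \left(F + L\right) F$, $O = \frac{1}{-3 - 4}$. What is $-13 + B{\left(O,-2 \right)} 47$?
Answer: $- \frac{8439}{49} \approx -172.22$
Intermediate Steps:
$O = - \frac{1}{7}$ ($O = \frac{1}{-7} = - \frac{1}{7} \approx -0.14286$)
$B{\left(F,L \right)} = -4 + 2 F \left(F + L\right)$ ($B{\left(F,L \right)} = -4 + 2 \left(F + L\right) F = -4 + 2 F \left(F + L\right)$)
$-13 + B{\left(O,-2 \right)} 47 = -13 + \left(-4 + 2 \left(- \frac{1}{7}\right)^{2} + 2 \left(- \frac{1}{7}\right) \left(-2\right)\right) 47 = -13 + \left(-4 + 2 \cdot \frac{1}{49} + \frac{4}{7}\right) 47 = -13 + \left(-4 + \frac{2}{49} + \frac{4}{7}\right) 47 = -13 - \frac{7802}{49} = - \frac{8439}{49}$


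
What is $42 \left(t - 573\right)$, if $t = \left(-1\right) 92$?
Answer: $-27930$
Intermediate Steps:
$t = -92$
$42 \left(t - 573\right) = 42 \left(-92 - 573\right) = 42 \left(-665\right) = -27930$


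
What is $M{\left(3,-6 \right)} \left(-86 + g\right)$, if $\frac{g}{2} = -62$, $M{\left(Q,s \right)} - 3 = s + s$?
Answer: $1890$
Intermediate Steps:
$M{\left(Q,s \right)} = 3 + 2 s$ ($M{\left(Q,s \right)} = 3 + \left(s + s\right) = 3 + 2 s$)
$g = -124$ ($g = 2 \left(-62\right) = -124$)
$M{\left(3,-6 \right)} \left(-86 + g\right) = \left(3 + 2 \left(-6\right)\right) \left(-86 - 124\right) = \left(3 - 12\right) \left(-210\right) = \left(-9\right) \left(-210\right) = 1890$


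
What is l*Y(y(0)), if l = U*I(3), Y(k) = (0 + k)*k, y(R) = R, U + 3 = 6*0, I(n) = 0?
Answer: 0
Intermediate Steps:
U = -3 (U = -3 + 6*0 = -3 + 0 = -3)
Y(k) = k² (Y(k) = k*k = k²)
l = 0 (l = -3*0 = 0)
l*Y(y(0)) = 0*0² = 0*0 = 0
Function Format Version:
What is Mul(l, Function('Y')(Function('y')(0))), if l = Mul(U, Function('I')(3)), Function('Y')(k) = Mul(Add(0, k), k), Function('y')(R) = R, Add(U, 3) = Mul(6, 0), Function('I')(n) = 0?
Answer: 0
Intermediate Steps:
U = -3 (U = Add(-3, Mul(6, 0)) = Add(-3, 0) = -3)
Function('Y')(k) = Pow(k, 2) (Function('Y')(k) = Mul(k, k) = Pow(k, 2))
l = 0 (l = Mul(-3, 0) = 0)
Mul(l, Function('Y')(Function('y')(0))) = Mul(0, Pow(0, 2)) = Mul(0, 0) = 0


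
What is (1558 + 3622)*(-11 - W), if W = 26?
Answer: -191660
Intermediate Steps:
(1558 + 3622)*(-11 - W) = (1558 + 3622)*(-11 - 1*26) = 5180*(-11 - 26) = 5180*(-37) = -191660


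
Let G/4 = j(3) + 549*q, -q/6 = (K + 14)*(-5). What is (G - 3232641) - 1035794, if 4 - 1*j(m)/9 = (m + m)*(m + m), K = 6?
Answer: -2951987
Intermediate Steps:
q = 600 (q = -6*(6 + 14)*(-5) = -120*(-5) = -6*(-100) = 600)
j(m) = 36 - 36*m² (j(m) = 36 - 9*(m + m)*(m + m) = 36 - 9*2*m*2*m = 36 - 36*m²)
G = 1316448 (G = 4*((36 - 36*3²) + 549*600) = 4*((36 - 36*9) + 329400) = 4*((36 - 324) + 329400) = 4*(-288 + 329400) = 4*329112 = 1316448)
(G - 3232641) - 1035794 = (1316448 - 3232641) - 1035794 = -1916193 - 1035794 = -2951987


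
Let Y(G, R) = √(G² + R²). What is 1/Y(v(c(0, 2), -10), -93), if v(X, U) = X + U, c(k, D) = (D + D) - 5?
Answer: √8770/8770 ≈ 0.010678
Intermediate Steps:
c(k, D) = -5 + 2*D (c(k, D) = 2*D - 5 = -5 + 2*D)
v(X, U) = U + X
1/Y(v(c(0, 2), -10), -93) = 1/(√((-10 + (-5 + 2*2))² + (-93)²)) = 1/(√((-10 + (-5 + 4))² + 8649)) = 1/(√((-10 - 1)² + 8649)) = 1/(√((-11)² + 8649)) = 1/(√(121 + 8649)) = 1/(√8770) = √8770/8770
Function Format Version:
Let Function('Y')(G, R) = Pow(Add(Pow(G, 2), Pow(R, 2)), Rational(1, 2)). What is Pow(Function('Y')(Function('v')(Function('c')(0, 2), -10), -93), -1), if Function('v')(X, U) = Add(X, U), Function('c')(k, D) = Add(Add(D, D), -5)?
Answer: Mul(Rational(1, 8770), Pow(8770, Rational(1, 2))) ≈ 0.010678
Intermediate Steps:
Function('c')(k, D) = Add(-5, Mul(2, D)) (Function('c')(k, D) = Add(Mul(2, D), -5) = Add(-5, Mul(2, D)))
Function('v')(X, U) = Add(U, X)
Pow(Function('Y')(Function('v')(Function('c')(0, 2), -10), -93), -1) = Pow(Pow(Add(Pow(Add(-10, Add(-5, Mul(2, 2))), 2), Pow(-93, 2)), Rational(1, 2)), -1) = Pow(Pow(Add(Pow(Add(-10, Add(-5, 4)), 2), 8649), Rational(1, 2)), -1) = Pow(Pow(Add(Pow(Add(-10, -1), 2), 8649), Rational(1, 2)), -1) = Pow(Pow(Add(Pow(-11, 2), 8649), Rational(1, 2)), -1) = Pow(Pow(Add(121, 8649), Rational(1, 2)), -1) = Pow(Pow(8770, Rational(1, 2)), -1) = Mul(Rational(1, 8770), Pow(8770, Rational(1, 2)))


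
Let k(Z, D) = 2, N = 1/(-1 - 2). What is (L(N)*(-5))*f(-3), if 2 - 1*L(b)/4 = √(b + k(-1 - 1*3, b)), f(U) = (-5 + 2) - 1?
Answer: 160 - 80*√15/3 ≈ 56.720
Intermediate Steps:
N = -⅓ (N = 1/(-3) = -⅓ ≈ -0.33333)
f(U) = -4 (f(U) = -3 - 1 = -4)
L(b) = 8 - 4*√(2 + b) (L(b) = 8 - 4*√(b + 2) = 8 - 4*√(2 + b))
(L(N)*(-5))*f(-3) = ((8 - 4*√(2 - ⅓))*(-5))*(-4) = ((8 - 4*√15/3)*(-5))*(-4) = (-40 + 20*√15/3)*(-4) = 160 - 80*√15/3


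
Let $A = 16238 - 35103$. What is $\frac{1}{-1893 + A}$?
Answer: $- \frac{1}{20758} \approx -4.8174 \cdot 10^{-5}$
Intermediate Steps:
$A = -18865$ ($A = 16238 - 35103 = -18865$)
$\frac{1}{-1893 + A} = \frac{1}{-1893 - 18865} = \frac{1}{-20758} = - \frac{1}{20758}$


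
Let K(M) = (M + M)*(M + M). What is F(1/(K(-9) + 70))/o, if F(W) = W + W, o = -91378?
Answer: -1/18001466 ≈ -5.5551e-8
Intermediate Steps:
K(M) = 4*M**2 (K(M) = (2*M)*(2*M) = 4*M**2)
F(W) = 2*W
F(1/(K(-9) + 70))/o = (2/(4*(-9)**2 + 70))/(-91378) = (2/(4*81 + 70))*(-1/91378) = (2/(324 + 70))*(-1/91378) = (2/394)*(-1/91378) = (2*(1/394))*(-1/91378) = (1/197)*(-1/91378) = -1/18001466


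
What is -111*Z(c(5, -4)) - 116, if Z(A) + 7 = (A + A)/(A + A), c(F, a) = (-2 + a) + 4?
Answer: 550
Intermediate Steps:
c(F, a) = 2 + a
Z(A) = -6 (Z(A) = -7 + (A + A)/(A + A) = -7 + (2*A)/((2*A)) = -7 + (2*A)*(1/(2*A)) = -7 + 1 = -6)
-111*Z(c(5, -4)) - 116 = -111*(-6) - 116 = 666 - 116 = 550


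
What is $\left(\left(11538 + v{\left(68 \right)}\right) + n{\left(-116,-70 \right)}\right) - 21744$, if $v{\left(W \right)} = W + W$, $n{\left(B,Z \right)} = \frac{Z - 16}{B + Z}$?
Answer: $- \frac{936467}{93} \approx -10070.0$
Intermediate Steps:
$n{\left(B,Z \right)} = \frac{-16 + Z}{B + Z}$
$v{\left(W \right)} = 2 W$
$\left(\left(11538 + v{\left(68 \right)}\right) + n{\left(-116,-70 \right)}\right) - 21744 = \left(\left(11538 + 2 \cdot 68\right) + \frac{-16 - 70}{-116 - 70}\right) - 21744 = \left(\left(11538 + 136\right) + \frac{1}{-186} \left(-86\right)\right) - 21744 = \left(11674 - - \frac{43}{93}\right) - 21744 = \left(11674 + \frac{43}{93}\right) - 21744 = \frac{1085725}{93} - 21744 = - \frac{936467}{93}$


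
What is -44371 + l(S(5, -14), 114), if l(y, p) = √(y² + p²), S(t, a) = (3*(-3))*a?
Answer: -44371 + 6*√802 ≈ -44201.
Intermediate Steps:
S(t, a) = -9*a
l(y, p) = √(p² + y²)
-44371 + l(S(5, -14), 114) = -44371 + √(114² + (-9*(-14))²) = -44371 + √(12996 + 126²) = -44371 + √(12996 + 15876) = -44371 + √28872 = -44371 + 6*√802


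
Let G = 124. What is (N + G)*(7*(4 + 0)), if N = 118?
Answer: 6776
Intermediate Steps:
(N + G)*(7*(4 + 0)) = (118 + 124)*(7*(4 + 0)) = 242*(7*4) = 242*28 = 6776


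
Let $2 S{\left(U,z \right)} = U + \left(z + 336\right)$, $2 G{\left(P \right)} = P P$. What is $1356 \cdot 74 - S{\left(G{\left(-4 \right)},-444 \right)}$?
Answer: $100394$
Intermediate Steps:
$G{\left(P \right)} = \frac{P^{2}}{2}$ ($G{\left(P \right)} = \frac{P P}{2} = \frac{P^{2}}{2}$)
$S{\left(U,z \right)} = 168 + \frac{U}{2} + \frac{z}{2}$ ($S{\left(U,z \right)} = \frac{U + \left(z + 336\right)}{2} = \frac{U + \left(336 + z\right)}{2} = \frac{336 + U + z}{2} = 168 + \frac{U}{2} + \frac{z}{2}$)
$1356 \cdot 74 - S{\left(G{\left(-4 \right)},-444 \right)} = 1356 \cdot 74 - \left(168 + \frac{\frac{1}{2} \left(-4\right)^{2}}{2} + \frac{1}{2} \left(-444\right)\right) = 100344 - \left(168 + \frac{\frac{1}{2} \cdot 16}{2} - 222\right) = 100344 - \left(168 + \frac{1}{2} \cdot 8 - 222\right) = 100344 - \left(168 + 4 - 222\right) = 100344 - -50 = 100344 + 50 = 100394$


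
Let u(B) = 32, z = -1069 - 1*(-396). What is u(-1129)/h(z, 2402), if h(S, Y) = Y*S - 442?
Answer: -8/404247 ≈ -1.9790e-5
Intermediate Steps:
z = -673 (z = -1069 + 396 = -673)
h(S, Y) = -442 + S*Y (h(S, Y) = S*Y - 442 = -442 + S*Y)
u(-1129)/h(z, 2402) = 32/(-442 - 673*2402) = 32/(-442 - 1616546) = 32/(-1616988) = 32*(-1/1616988) = -8/404247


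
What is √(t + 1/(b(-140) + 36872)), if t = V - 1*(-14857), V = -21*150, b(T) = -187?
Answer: 8*√246174288965/36685 ≈ 108.20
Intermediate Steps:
V = -3150
t = 11707 (t = -3150 - 1*(-14857) = -3150 + 14857 = 11707)
√(t + 1/(b(-140) + 36872)) = √(11707 + 1/(-187 + 36872)) = √(11707 + 1/36685) = √(429471296/36685) = 8*√246174288965/36685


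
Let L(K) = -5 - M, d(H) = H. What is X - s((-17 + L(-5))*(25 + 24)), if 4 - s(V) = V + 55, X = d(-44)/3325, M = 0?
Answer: -3414819/3325 ≈ -1027.0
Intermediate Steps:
L(K) = -5 (L(K) = -5 - 1*0 = -5 + 0 = -5)
X = -44/3325 ≈ -0.013233
s(V) = -51 - V (s(V) = 4 - (V + 55) = 4 - (55 + V) = 4 + (-55 - V) = -51 - V)
X - s((-17 + L(-5))*(25 + 24)) = -44/3325 - (-51 - (-17 - 5)*(25 + 24)) = -44/3325 - (-51 - (-22)*49) = -44/3325 - (-51 - 1*(-1078)) = -44/3325 - (-51 + 1078) = -44/3325 - 1*1027 = -44/3325 - 1027 = -3414819/3325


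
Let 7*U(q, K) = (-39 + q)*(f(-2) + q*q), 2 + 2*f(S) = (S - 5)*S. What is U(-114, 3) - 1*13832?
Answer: -2086130/7 ≈ -2.9802e+5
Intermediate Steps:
f(S) = -1 + S*(-5 + S)/2 (f(S) = -1 + ((S - 5)*S)/2 = -1 + ((-5 + S)*S)/2 = -1 + (S*(-5 + S))/2 = -1 + S*(-5 + S)/2)
U(q, K) = (-39 + q)*(6 + q²)/7 (U(q, K) = ((-39 + q)*((-1 + (½)*(-2)² - 5/2*(-2)) + q*q))/7 = ((-39 + q)*((-1 + (½)*4 + 5) + q²))/7 = ((-39 + q)*((-1 + 2 + 5) + q²))/7 = ((-39 + q)*(6 + q²))/7 = (-39 + q)*(6 + q²)/7)
U(-114, 3) - 1*13832 = (-234/7 - 39/7*(-114)² + (⅐)*(-114)³ + (6/7)*(-114)) - 1*13832 = (-234/7 - 39/7*12996 + (⅐)*(-1481544) - 684/7) - 13832 = (-234/7 - 506844/7 - 1481544/7 - 684/7) - 13832 = -1989306/7 - 13832 = -2086130/7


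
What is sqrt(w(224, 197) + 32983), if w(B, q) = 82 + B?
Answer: sqrt(33289) ≈ 182.45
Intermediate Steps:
sqrt(w(224, 197) + 32983) = sqrt((82 + 224) + 32983) = sqrt(306 + 32983) = sqrt(33289)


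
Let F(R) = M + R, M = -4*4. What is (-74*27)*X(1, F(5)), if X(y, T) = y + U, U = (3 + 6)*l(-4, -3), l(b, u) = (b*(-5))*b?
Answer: 1436562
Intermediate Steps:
l(b, u) = -5*b**2 (l(b, u) = (-5*b)*b = -5*b**2)
U = -720 (U = (3 + 6)*(-5*(-4)**2) = 9*(-5*16) = 9*(-80) = -720)
M = -16
F(R) = -16 + R
X(y, T) = -720 + y (X(y, T) = y - 720 = -720 + y)
(-74*27)*X(1, F(5)) = (-74*27)*(-720 + 1) = -1998*(-719) = 1436562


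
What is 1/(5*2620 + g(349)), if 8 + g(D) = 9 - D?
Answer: 1/12752 ≈ 7.8419e-5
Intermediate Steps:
g(D) = 1 - D (g(D) = -8 + (9 - D) = 1 - D)
1/(5*2620 + g(349)) = 1/(5*2620 + (1 - 1*349)) = 1/(13100 + (1 - 349)) = 1/(13100 - 348) = 1/12752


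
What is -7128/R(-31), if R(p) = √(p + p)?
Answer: 3564*I*√62/31 ≈ 905.26*I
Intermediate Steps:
R(p) = √2*√p (R(p) = √(2*p) = √2*√p)
-7128/R(-31) = -7128*(-I*√62/62) = -(-3564)*I*√62/31 = 3564*I*√62/31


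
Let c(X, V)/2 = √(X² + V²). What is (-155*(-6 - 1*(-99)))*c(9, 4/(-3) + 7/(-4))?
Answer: -4805*√13033/2 ≈ -2.7427e+5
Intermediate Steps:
c(X, V) = 2*√(V² + X²) (c(X, V) = 2*√(X² + V²) = 2*√(V² + X²))
(-155*(-6 - 1*(-99)))*c(9, 4/(-3) + 7/(-4)) = (-155*(-6 - 1*(-99)))*(2*√((4/(-3) + 7/(-4))² + 9²)) = (-155*(-6 + 99))*(2*√((4*(-⅓) + 7*(-¼))² + 81)) = (-155*93)*(2*√((-4/3 - 7/4)² + 81)) = -28830*√((-37/12)² + 81) = -28830*√(1369/144 + 81) = -28830*√(13033/144) = -28830*√13033/12 = -4805*√13033/2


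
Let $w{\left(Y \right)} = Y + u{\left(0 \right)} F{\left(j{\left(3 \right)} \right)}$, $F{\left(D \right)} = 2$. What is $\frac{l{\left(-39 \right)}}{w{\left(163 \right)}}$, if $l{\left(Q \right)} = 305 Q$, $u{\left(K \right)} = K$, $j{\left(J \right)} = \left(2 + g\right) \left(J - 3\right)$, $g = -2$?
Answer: $- \frac{11895}{163} \approx -72.975$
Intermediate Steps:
$j{\left(J \right)} = 0$ ($j{\left(J \right)} = \left(2 - 2\right) \left(J - 3\right) = 0 \left(-3 + J\right) = 0$)
$w{\left(Y \right)} = Y$ ($w{\left(Y \right)} = Y + 0 \cdot 2 = Y + 0 = Y$)
$\frac{l{\left(-39 \right)}}{w{\left(163 \right)}} = \frac{305 \left(-39\right)}{163} = \left(-11895\right) \frac{1}{163} = - \frac{11895}{163}$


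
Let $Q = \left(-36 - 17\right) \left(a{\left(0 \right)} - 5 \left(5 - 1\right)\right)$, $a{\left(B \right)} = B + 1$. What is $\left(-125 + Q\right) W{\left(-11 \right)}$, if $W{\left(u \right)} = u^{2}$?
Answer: $106722$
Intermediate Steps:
$a{\left(B \right)} = 1 + B$
$Q = 1007$ ($Q = \left(-36 - 17\right) \left(\left(1 + 0\right) - 5 \left(5 - 1\right)\right) = - 53 \left(1 - 20\right) = \left(-53\right) \left(-19\right) = 1007$)
$\left(-125 + Q\right) W{\left(-11 \right)} = \left(-125 + 1007\right) \left(-11\right)^{2} = 882 \cdot 121 = 106722$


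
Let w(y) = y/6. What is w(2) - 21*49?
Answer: -3086/3 ≈ -1028.7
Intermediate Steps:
w(y) = y/6 (w(y) = y*(⅙) = y/6)
w(2) - 21*49 = (⅙)*2 - 21*49 = ⅓ - 1029 = -3086/3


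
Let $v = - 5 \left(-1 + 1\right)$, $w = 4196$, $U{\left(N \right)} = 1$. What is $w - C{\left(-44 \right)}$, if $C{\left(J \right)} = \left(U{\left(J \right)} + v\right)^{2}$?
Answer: $4195$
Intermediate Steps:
$v = 0$ ($v = \left(-5\right) 0 = 0$)
$C{\left(J \right)} = 1$ ($C{\left(J \right)} = \left(1 + 0\right)^{2} = 1^{2} = 1$)
$w - C{\left(-44 \right)} = 4196 - 1 = 4195$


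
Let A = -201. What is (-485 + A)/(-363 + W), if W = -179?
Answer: 343/271 ≈ 1.2657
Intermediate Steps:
(-485 + A)/(-363 + W) = (-485 - 201)/(-363 - 179) = -686/(-542) = -686*(-1/542) = 343/271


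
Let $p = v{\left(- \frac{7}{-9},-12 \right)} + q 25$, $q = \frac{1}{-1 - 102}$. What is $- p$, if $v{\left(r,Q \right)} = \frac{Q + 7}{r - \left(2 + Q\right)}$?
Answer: $\frac{7060}{9991} \approx 0.70664$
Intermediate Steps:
$v{\left(r,Q \right)} = \frac{7 + Q}{-2 + r - Q}$
$q = - \frac{1}{103}$ ($q = \frac{1}{-1 - 102} = \frac{1}{-103} = - \frac{1}{103} \approx -0.0097087$)
$p = - \frac{7060}{9991}$ ($p = \frac{7 - 12}{-2 - \frac{7}{-9} - -12} - \frac{25}{103} = \frac{1}{-2 - - \frac{7}{9} + 12} \left(-5\right) - \frac{25}{103} = \frac{1}{-2 + \frac{7}{9} + 12} \left(-5\right) - \frac{25}{103} = \frac{1}{\frac{97}{9}} \left(-5\right) - \frac{25}{103} = \frac{9}{97} \left(-5\right) - \frac{25}{103} = - \frac{45}{97} - \frac{25}{103} = - \frac{7060}{9991} \approx -0.70664$)
$- p = \left(-1\right) \left(- \frac{7060}{9991}\right) = \frac{7060}{9991}$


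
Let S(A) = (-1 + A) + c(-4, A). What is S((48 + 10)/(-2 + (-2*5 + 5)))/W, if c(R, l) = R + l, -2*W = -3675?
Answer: -302/25725 ≈ -0.011740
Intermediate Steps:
W = 3675/2 (W = -½*(-3675) = 3675/2 ≈ 1837.5)
S(A) = -5 + 2*A (S(A) = (-1 + A) + (-4 + A) = -5 + 2*A)
S((48 + 10)/(-2 + (-2*5 + 5)))/W = (-5 + 2*((48 + 10)/(-2 + (-2*5 + 5))))/(3675/2) = (-5 + 2*(58/(-2 + (-10 + 5))))*(2/3675) = (-5 + 2*(58/(-2 - 5)))*(2/3675) = (-5 + 2*(58/(-7)))*(2/3675) = (-5 + 2*(58*(-⅐)))*(2/3675) = (-5 + 2*(-58/7))*(2/3675) = (-5 - 116/7)*(2/3675) = -151/7*2/3675 = -302/25725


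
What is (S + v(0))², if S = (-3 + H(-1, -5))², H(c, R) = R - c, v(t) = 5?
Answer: 2916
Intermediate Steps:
S = 49 (S = (-3 + (-5 - 1*(-1)))² = (-3 + (-5 + 1))² = (-3 - 4)² = (-7)² = 49)
(S + v(0))² = (49 + 5)² = 54² = 2916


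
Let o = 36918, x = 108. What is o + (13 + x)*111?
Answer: 50349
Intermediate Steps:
o + (13 + x)*111 = 36918 + (13 + 108)*111 = 36918 + 121*111 = 36918 + 13431 = 50349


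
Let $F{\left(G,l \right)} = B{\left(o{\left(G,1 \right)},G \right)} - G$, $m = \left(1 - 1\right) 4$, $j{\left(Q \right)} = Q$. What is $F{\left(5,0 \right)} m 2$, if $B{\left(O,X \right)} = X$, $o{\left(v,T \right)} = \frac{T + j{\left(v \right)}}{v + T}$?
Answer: $0$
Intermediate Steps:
$o{\left(v,T \right)} = 1$ ($o{\left(v,T \right)} = \frac{T + v}{v + T} = \frac{T + v}{T + v} = 1$)
$m = 0$ ($m = 0 \cdot 4 = 0$)
$F{\left(G,l \right)} = 0$ ($F{\left(G,l \right)} = G - G = 0$)
$F{\left(5,0 \right)} m 2 = 0 \cdot 0 \cdot 2 = 0 \cdot 2 = 0$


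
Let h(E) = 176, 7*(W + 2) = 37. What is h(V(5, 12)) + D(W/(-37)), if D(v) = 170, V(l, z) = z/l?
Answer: 346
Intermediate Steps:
W = 23/7 (W = -2 + (1/7)*37 = -2 + 37/7 = 23/7 ≈ 3.2857)
h(V(5, 12)) + D(W/(-37)) = 176 + 170 = 346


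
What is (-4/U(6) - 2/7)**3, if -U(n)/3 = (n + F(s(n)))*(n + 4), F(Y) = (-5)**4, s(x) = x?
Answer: -6768429599296/290841231531375 ≈ -0.023272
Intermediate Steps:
F(Y) = 625
U(n) = -3*(4 + n)*(625 + n) (U(n) = -3*(n + 625)*(n + 4) = -3*(625 + n)*(4 + n) = -3*(4 + n)*(625 + n))
(-4/U(6) - 2/7)**3 = (-4/(-7500 - 1887*6 - 3*6**2) - 2/7)**3 = (-4/(-7500 - 11322 - 3*36) - 2*1/7)**3 = (-4/(-7500 - 11322 - 108) - 2/7)**3 = (-4/(-18930) - 2/7)**3 = (-4*(-1/18930) - 2/7)**3 = (2/9465 - 2/7)**3 = (-18916/66255)**3 = -6768429599296/290841231531375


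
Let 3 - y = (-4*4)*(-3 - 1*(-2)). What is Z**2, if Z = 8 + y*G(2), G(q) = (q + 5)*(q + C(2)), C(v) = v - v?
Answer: 30276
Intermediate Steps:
y = -13 (y = 3 - (-4*4)*(-3 - 1*(-2)) = 3 - (-16)*(-3 + 2) = 3 - (-16)*(-1) = 3 - 1*16 = 3 - 16 = -13)
C(v) = 0
G(q) = q*(5 + q) (G(q) = (q + 5)*(q + 0) = (5 + q)*q = q*(5 + q))
Z = -174 (Z = 8 - 26*(5 + 2) = 8 - 26*7 = 8 - 13*14 = 8 - 182 = -174)
Z**2 = (-174)**2 = 30276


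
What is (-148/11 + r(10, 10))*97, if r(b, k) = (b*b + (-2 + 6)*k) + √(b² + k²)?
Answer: 135024/11 + 970*√2 ≈ 13647.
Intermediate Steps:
r(b, k) = b² + √(b² + k²) + 4*k (r(b, k) = (b² + 4*k) + √(b² + k²) = b² + √(b² + k²) + 4*k)
(-148/11 + r(10, 10))*97 = (-148/11 + (10² + √(10² + 10²) + 4*10))*97 = (-148*1/11 + (100 + √(100 + 100) + 40))*97 = (-148/11 + (100 + √200 + 40))*97 = (-148/11 + (100 + 10*√2 + 40))*97 = (-148/11 + (140 + 10*√2))*97 = (1392/11 + 10*√2)*97 = 135024/11 + 970*√2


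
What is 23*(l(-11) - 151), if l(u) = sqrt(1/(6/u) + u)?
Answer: -3473 + 23*I*sqrt(462)/6 ≈ -3473.0 + 82.394*I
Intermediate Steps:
l(u) = sqrt(42)*sqrt(u)/6 (l(u) = sqrt(u/6 + u) = sqrt(7*u/6) = sqrt(42)*sqrt(u)/6)
23*(l(-11) - 151) = 23*(sqrt(42)*sqrt(-11)/6 - 151) = 23*(sqrt(42)*(I*sqrt(11))/6 - 151) = 23*(I*sqrt(462)/6 - 151) = 23*(-151 + I*sqrt(462)/6) = -3473 + 23*I*sqrt(462)/6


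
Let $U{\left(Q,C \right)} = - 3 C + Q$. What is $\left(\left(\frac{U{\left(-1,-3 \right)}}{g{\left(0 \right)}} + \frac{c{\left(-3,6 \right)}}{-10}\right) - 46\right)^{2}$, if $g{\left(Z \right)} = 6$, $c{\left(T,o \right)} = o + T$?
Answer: $\frac{1819801}{900} \approx 2022.0$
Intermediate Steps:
$c{\left(T,o \right)} = T + o$
$U{\left(Q,C \right)} = Q - 3 C$
$\left(\left(\frac{U{\left(-1,-3 \right)}}{g{\left(0 \right)}} + \frac{c{\left(-3,6 \right)}}{-10}\right) - 46\right)^{2} = \left(\left(\frac{-1 - -9}{6} + \frac{-3 + 6}{-10}\right) - 46\right)^{2} = \left(\left(\left(-1 + 9\right) \frac{1}{6} + 3 \left(- \frac{1}{10}\right)\right) - 46\right)^{2} = \left(\left(8 \cdot \frac{1}{6} - \frac{3}{10}\right) - 46\right)^{2} = \left(\left(\frac{4}{3} - \frac{3}{10}\right) - 46\right)^{2} = \left(\frac{31}{30} - 46\right)^{2} = \left(- \frac{1349}{30}\right)^{2} = \frac{1819801}{900}$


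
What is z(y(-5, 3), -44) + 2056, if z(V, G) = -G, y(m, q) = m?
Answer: 2100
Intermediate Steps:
z(y(-5, 3), -44) + 2056 = -1*(-44) + 2056 = 44 + 2056 = 2100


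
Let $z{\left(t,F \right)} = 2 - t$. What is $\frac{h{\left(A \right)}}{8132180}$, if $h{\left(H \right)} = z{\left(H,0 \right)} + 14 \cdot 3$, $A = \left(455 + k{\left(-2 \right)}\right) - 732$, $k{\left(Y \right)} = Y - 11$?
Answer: $\frac{167}{4066090} \approx 4.1071 \cdot 10^{-5}$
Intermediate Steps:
$k{\left(Y \right)} = -11 + Y$
$A = -290$ ($A = \left(455 - 13\right) - 732 = 442 - 732 = -290$)
$h{\left(H \right)} = 44 - H$ ($h{\left(H \right)} = \left(2 - H\right) + 14 \cdot 3 = \left(2 - H\right) + 42 = 44 - H$)
$\frac{h{\left(A \right)}}{8132180} = \frac{44 - -290}{8132180} = \left(44 + 290\right) \frac{1}{8132180} = 334 \cdot \frac{1}{8132180} = \frac{167}{4066090}$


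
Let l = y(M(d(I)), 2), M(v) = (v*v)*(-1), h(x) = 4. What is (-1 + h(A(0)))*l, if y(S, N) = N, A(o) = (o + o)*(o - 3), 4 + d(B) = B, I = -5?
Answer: 6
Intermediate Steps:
d(B) = -4 + B
A(o) = 2*o*(-3 + o) (A(o) = (2*o)*(-3 + o) = 2*o*(-3 + o))
M(v) = -v² (M(v) = v²*(-1) = -v²)
l = 2
(-1 + h(A(0)))*l = (-1 + 4)*2 = 3*2 = 6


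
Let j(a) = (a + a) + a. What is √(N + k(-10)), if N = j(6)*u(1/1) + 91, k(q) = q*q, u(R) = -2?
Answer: √155 ≈ 12.450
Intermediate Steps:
k(q) = q²
j(a) = 3*a (j(a) = 2*a + a = 3*a)
N = 55 (N = (3*6)*(-2) + 91 = 18*(-2) + 91 = -36 + 91 = 55)
√(N + k(-10)) = √(55 + (-10)²) = √(55 + 100) = √155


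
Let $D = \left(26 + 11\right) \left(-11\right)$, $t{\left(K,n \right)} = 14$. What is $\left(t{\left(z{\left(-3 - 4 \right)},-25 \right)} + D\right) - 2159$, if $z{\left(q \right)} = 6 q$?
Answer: $-2552$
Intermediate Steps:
$D = -407$ ($D = 37 \left(-11\right) = -407$)
$\left(t{\left(z{\left(-3 - 4 \right)},-25 \right)} + D\right) - 2159 = \left(14 - 407\right) - 2159 = -393 - 2159 = -2552$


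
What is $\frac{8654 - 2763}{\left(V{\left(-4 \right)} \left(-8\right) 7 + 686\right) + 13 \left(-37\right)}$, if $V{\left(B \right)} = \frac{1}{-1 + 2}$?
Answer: $\frac{5891}{149} \approx 39.537$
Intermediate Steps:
$V{\left(B \right)} = 1$ ($V{\left(B \right)} = 1^{-1} = 1$)
$\frac{8654 - 2763}{\left(V{\left(-4 \right)} \left(-8\right) 7 + 686\right) + 13 \left(-37\right)} = \frac{8654 - 2763}{\left(1 \left(-8\right) 7 + 686\right) + 13 \left(-37\right)} = \frac{8654 + \left(-9647 + 6884\right)}{\left(\left(-8\right) 7 + 686\right) - 481} = \frac{8654 - 2763}{\left(-56 + 686\right) - 481} = \frac{5891}{630 - 481} = \frac{5891}{149}$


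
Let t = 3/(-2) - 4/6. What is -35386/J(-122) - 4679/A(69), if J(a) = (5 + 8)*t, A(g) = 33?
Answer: 478129/429 ≈ 1114.5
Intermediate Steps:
t = -13/6 (t = 3*(-½) - 4*⅙ = -3/2 - ⅔ = -13/6 ≈ -2.1667)
J(a) = -169/6 (J(a) = (5 + 8)*(-13/6) = 13*(-13/6) = -169/6)
-35386/J(-122) - 4679/A(69) = -35386/(-169/6) - 4679/33 = -35386*(-6/169) - 4679*1/33 = 16332/13 - 4679/33 = 478129/429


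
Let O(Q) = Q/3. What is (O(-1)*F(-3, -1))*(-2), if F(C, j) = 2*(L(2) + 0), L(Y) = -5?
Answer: -20/3 ≈ -6.6667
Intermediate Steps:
O(Q) = Q/3 (O(Q) = Q*(1/3) = Q/3)
F(C, j) = -10 (F(C, j) = 2*(-5 + 0) = 2*(-5) = -10)
(O(-1)*F(-3, -1))*(-2) = (((1/3)*(-1))*(-10))*(-2) = -1/3*(-10)*(-2) = (10/3)*(-2) = -20/3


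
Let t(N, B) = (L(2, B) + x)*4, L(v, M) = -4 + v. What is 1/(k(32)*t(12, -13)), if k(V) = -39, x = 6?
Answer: -1/624 ≈ -0.0016026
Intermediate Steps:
t(N, B) = 16 (t(N, B) = ((-4 + 2) + 6)*4 = (-2 + 6)*4 = 4*4 = 16)
1/(k(32)*t(12, -13)) = 1/(-39*16) = 1/(-624) = -1/624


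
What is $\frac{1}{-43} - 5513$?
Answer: $- \frac{237060}{43} \approx -5513.0$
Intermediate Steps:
$\frac{1}{-43} - 5513 = - \frac{1}{43} - 5513 = - \frac{237060}{43}$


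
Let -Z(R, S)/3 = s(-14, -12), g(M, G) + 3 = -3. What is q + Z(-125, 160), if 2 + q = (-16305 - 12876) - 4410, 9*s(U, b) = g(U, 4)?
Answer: -33591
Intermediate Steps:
g(M, G) = -6 (g(M, G) = -3 - 3 = -6)
s(U, b) = -2/3 (s(U, b) = (1/9)*(-6) = -2/3)
Z(R, S) = 2 (Z(R, S) = -3*(-2/3) = 2)
q = -33593 (q = -2 + ((-16305 - 12876) - 4410) = -2 + (-29181 - 4410) = -2 - 33591 = -33593)
q + Z(-125, 160) = -33593 + 2 = -33591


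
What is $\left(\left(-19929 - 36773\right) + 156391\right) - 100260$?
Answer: $-571$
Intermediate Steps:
$\left(\left(-19929 - 36773\right) + 156391\right) - 100260 = \left(-56702 + 156391\right) - 100260 = 99689 - 100260 = -571$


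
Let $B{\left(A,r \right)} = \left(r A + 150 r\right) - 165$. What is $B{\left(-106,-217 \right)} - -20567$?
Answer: $10854$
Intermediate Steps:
$B{\left(A,r \right)} = -165 + 150 r + A r$ ($B{\left(A,r \right)} = \left(A r + 150 r\right) - 165 = \left(150 r + A r\right) - 165 = -165 + 150 r + A r$)
$B{\left(-106,-217 \right)} - -20567 = \left(-165 + 150 \left(-217\right) - -23002\right) - -20567 = \left(-165 - 32550 + 23002\right) + 20567 = -9713 + 20567 = 10854$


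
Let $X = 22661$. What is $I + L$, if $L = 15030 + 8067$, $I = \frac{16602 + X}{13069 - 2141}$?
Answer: $\frac{252443279}{10928} \approx 23101.0$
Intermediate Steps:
$I = \frac{39263}{10928}$ ($I = \frac{16602 + 22661}{13069 - 2141} = \frac{39263}{10928} \approx 3.5929$)
$L = 23097$
$I + L = \frac{39263}{10928} + 23097 = \frac{252443279}{10928}$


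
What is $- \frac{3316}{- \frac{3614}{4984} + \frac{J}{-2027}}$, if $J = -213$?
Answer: $\frac{16750057744}{3131993} \approx 5348.0$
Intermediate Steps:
$- \frac{3316}{- \frac{3614}{4984} + \frac{J}{-2027}} = - \frac{3316}{- \frac{3614}{4984} - \frac{213}{-2027}} = - \frac{3316}{\left(-3614\right) \frac{1}{4984} - - \frac{213}{2027}} = - \frac{3316}{- \frac{1807}{2492} + \frac{213}{2027}} = - \frac{3316}{- \frac{3131993}{5051284}} = \left(-3316\right) \left(- \frac{5051284}{3131993}\right) = \frac{16750057744}{3131993}$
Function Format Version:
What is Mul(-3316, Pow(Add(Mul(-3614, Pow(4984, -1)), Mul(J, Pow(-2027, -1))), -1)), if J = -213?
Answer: Rational(16750057744, 3131993) ≈ 5348.0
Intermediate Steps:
Mul(-3316, Pow(Add(Mul(-3614, Pow(4984, -1)), Mul(J, Pow(-2027, -1))), -1)) = Mul(-3316, Pow(Add(Mul(-3614, Pow(4984, -1)), Mul(-213, Pow(-2027, -1))), -1)) = Mul(-3316, Pow(Add(Mul(-3614, Rational(1, 4984)), Mul(-213, Rational(-1, 2027))), -1)) = Mul(-3316, Pow(Add(Rational(-1807, 2492), Rational(213, 2027)), -1)) = Mul(-3316, Pow(Rational(-3131993, 5051284), -1)) = Mul(-3316, Rational(-5051284, 3131993)) = Rational(16750057744, 3131993)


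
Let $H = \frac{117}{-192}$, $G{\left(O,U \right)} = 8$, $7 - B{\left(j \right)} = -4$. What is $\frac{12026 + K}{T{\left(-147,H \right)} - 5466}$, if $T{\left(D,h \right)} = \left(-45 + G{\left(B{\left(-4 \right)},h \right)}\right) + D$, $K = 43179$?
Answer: $- \frac{11041}{1130} \approx -9.7708$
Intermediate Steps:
$B{\left(j \right)} = 11$ ($B{\left(j \right)} = 7 - -4 = 7 + 4 = 11$)
$H = - \frac{39}{64}$ ($H = 117 \left(- \frac{1}{192}\right) = - \frac{39}{64} \approx -0.60938$)
$T{\left(D,h \right)} = -37 + D$ ($T{\left(D,h \right)} = \left(-45 + 8\right) + D = -37 + D$)
$\frac{12026 + K}{T{\left(-147,H \right)} - 5466} = \frac{12026 + 43179}{\left(-37 - 147\right) - 5466} = \frac{55205}{-184 - 5466} = \frac{55205}{-5650} = 55205 \left(- \frac{1}{5650}\right) = - \frac{11041}{1130}$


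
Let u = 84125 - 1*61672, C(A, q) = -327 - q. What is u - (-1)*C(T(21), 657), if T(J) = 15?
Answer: 21469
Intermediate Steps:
u = 22453 (u = 84125 - 61672 = 22453)
u - (-1)*C(T(21), 657) = 22453 - (-1)*(-327 - 1*657) = 22453 - (-1)*(-327 - 657) = 22453 - (-1)*(-984) = 22453 - 1*984 = 22453 - 984 = 21469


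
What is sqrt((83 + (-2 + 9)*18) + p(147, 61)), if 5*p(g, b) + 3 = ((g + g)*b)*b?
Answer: 2*sqrt(1368770)/5 ≈ 467.98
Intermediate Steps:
p(g, b) = -3/5 + 2*g*b**2/5 (p(g, b) = -3/5 + (((g + g)*b)*b)/5 = -3/5 + (((2*g)*b)*b)/5 = -3/5 + ((2*b*g)*b)/5 = -3/5 + (2*g*b**2)/5 = -3/5 + 2*g*b**2/5)
sqrt((83 + (-2 + 9)*18) + p(147, 61)) = sqrt((83 + (-2 + 9)*18) + (-3/5 + (2/5)*147*61**2)) = sqrt((83 + 7*18) + (-3/5 + (2/5)*147*3721)) = sqrt((83 + 126) + (-3/5 + 1093974/5)) = sqrt(209 + 1093971/5) = sqrt(1095016/5) = 2*sqrt(1368770)/5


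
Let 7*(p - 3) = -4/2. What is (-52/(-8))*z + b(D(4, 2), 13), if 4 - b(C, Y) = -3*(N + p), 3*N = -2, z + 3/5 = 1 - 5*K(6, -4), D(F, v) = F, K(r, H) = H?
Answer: 4996/35 ≈ 142.74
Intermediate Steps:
p = 19/7 (p = 3 + (-4/2)/7 = 3 + (-4*½)/7 = 3 + (⅐)*(-2) = 3 - 2/7 = 19/7 ≈ 2.7143)
z = 102/5 (z = -⅗ + (1 - 5*(-4)) = -⅗ + (1 + 20) = -⅗ + 21 = 102/5 ≈ 20.400)
N = -⅔ (N = (⅓)*(-2) = -⅔ ≈ -0.66667)
b(C, Y) = 71/7 (b(C, Y) = 4 - (-3)*(-⅔ + 19/7) = 4 - (-3)*43/21 = 4 - 1*(-43/7) = 4 + 43/7 = 71/7)
(-52/(-8))*z + b(D(4, 2), 13) = -52/(-8)*(102/5) + 71/7 = -52*(-⅛)*(102/5) + 71/7 = (13/2)*(102/5) + 71/7 = 663/5 + 71/7 = 4996/35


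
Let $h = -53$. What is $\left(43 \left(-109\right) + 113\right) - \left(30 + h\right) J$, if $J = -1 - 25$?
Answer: $-5172$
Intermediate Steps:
$J = -26$ ($J = -1 - 25 = -26$)
$\left(43 \left(-109\right) + 113\right) - \left(30 + h\right) J = \left(43 \left(-109\right) + 113\right) - \left(30 - 53\right) \left(-26\right) = \left(-4687 + 113\right) - \left(-23\right) \left(-26\right) = -4574 - 598 = -5172$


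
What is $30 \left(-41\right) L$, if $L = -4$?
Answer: $4920$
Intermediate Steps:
$30 \left(-41\right) L = 30 \left(-41\right) \left(-4\right) = \left(-1230\right) \left(-4\right) = 4920$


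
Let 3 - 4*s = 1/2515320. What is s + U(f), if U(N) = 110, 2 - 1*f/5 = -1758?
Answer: 1114286759/10061280 ≈ 110.75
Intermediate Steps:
f = 8800 (f = 10 - 5*(-1758) = 10 + 8790 = 8800)
s = 7545959/10061280 (s = 3/4 - 1/4/2515320 = 3/4 - 1/4*1/2515320 = 3/4 - 1/10061280 = 7545959/10061280 ≈ 0.75000)
s + U(f) = 7545959/10061280 + 110 = 1114286759/10061280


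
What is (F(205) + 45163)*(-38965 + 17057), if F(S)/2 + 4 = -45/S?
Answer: -40559090996/41 ≈ -9.8925e+8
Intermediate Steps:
F(S) = -8 - 90/S (F(S) = -8 + 2*(-45/S) = -8 - 90/S)
(F(205) + 45163)*(-38965 + 17057) = ((-8 - 90/205) + 45163)*(-38965 + 17057) = ((-8 - 90*1/205) + 45163)*(-21908) = ((-8 - 18/41) + 45163)*(-21908) = (-346/41 + 45163)*(-21908) = (1851337/41)*(-21908) = -40559090996/41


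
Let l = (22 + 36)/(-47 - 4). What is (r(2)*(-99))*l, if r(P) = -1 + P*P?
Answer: 5742/17 ≈ 337.76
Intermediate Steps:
r(P) = -1 + P**2
l = -58/51 (l = 58/(-51) = 58*(-1/51) = -58/51 ≈ -1.1373)
(r(2)*(-99))*l = ((-1 + 2**2)*(-99))*(-58/51) = ((-1 + 4)*(-99))*(-58/51) = (3*(-99))*(-58/51) = -297*(-58/51) = 5742/17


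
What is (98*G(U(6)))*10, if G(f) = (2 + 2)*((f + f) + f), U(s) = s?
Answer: 70560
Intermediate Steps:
G(f) = 12*f (G(f) = 4*(2*f + f) = 4*(3*f) = 12*f)
(98*G(U(6)))*10 = (98*(12*6))*10 = (98*72)*10 = 7056*10 = 70560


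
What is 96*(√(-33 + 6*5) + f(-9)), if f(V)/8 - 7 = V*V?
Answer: 67584 + 96*I*√3 ≈ 67584.0 + 166.28*I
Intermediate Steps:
f(V) = 56 + 8*V² (f(V) = 56 + 8*(V*V) = 56 + 8*V²)
96*(√(-33 + 6*5) + f(-9)) = 96*(√(-33 + 6*5) + (56 + 8*(-9)²)) = 96*(√(-33 + 30) + (56 + 8*81)) = 96*(√(-3) + (56 + 648)) = 96*(I*√3 + 704) = 96*(704 + I*√3) = 67584 + 96*I*√3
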